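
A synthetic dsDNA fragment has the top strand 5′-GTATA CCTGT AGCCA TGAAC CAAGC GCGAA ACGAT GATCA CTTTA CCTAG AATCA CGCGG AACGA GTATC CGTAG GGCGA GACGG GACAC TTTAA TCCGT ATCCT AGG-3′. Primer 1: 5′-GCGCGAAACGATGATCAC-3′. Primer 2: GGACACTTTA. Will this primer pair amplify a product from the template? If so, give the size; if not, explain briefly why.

No product — both primers anneal to the same strand and extend in the same direction.

Primer 1 (GCGCGAAACGATGATCAC) matches the top strand at positions 24–41 (3' end points downstream).
Primer 2 (GGACACTTTA) also matches the top strand directly, at positions 85–94 — its reverse complement TAAAGTGTCC is not present.
Both primers anneal to the bottom strand with 3' ends pointing the same way, so neither can prime synthesis back toward the other.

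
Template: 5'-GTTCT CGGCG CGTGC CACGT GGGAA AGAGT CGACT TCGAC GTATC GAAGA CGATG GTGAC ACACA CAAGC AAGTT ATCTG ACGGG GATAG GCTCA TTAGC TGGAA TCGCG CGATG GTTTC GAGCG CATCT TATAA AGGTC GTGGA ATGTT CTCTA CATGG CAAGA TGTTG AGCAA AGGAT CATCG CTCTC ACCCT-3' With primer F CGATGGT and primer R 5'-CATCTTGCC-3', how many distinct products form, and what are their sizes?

Two products: 117 bp, 57 bp

The forward primer CGATGGT matches the top strand at positions 51–57, 111–117.
The reverse primer's reverse complement is GGCAAGATG, matching at positions 159–167.
Each forward site pairs with the reverse site to give a product ending at position 167: sizes 117, 57 bp.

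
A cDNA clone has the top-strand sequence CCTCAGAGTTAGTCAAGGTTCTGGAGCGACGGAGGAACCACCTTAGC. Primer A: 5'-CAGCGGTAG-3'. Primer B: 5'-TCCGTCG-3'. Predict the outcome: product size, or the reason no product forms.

Primer A (CAGCGGTAG) does not match the top strand, and its reverse complement CTACCGCTG does not match either.
With no annealing site for primer A, no amplification occurs.

No product — primer A has no binding site in the template.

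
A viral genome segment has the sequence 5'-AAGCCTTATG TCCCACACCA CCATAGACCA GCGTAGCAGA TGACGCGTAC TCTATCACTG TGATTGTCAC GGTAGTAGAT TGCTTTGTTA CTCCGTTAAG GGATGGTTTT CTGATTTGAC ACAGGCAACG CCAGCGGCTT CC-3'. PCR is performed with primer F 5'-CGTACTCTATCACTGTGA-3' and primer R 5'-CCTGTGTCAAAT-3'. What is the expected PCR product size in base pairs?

80 bp

Scanning the template, CGTACTCTATCACTGTGA occurs at positions 46–63; this primer anneals to the bottom strand there with its 3' end pointing downstream.
Reverse complement of the reverse primer: ATTTGACACAGG. This occurs on the top strand at positions 114–125.
Product length = (reverse-primer end) − (forward-primer start) + 1 = 125 − 46 + 1 = 80 bp.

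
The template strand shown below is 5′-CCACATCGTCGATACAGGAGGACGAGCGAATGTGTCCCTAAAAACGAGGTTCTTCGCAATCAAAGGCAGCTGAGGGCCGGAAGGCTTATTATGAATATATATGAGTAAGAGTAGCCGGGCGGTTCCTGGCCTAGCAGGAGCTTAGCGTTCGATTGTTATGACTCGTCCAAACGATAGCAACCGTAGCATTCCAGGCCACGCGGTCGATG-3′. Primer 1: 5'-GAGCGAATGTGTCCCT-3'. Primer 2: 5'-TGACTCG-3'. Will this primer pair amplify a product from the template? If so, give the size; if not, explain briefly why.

No product — both primers anneal to the same strand and extend in the same direction.

Primer 1 (GAGCGAATGTGTCCCT) matches the top strand at positions 24–39 (3' end points downstream).
Primer 2 (TGACTCG) also matches the top strand directly, at positions 159–165 — its reverse complement CGAGTCA is not present.
Both primers anneal to the bottom strand with 3' ends pointing the same way, so neither can prime synthesis back toward the other.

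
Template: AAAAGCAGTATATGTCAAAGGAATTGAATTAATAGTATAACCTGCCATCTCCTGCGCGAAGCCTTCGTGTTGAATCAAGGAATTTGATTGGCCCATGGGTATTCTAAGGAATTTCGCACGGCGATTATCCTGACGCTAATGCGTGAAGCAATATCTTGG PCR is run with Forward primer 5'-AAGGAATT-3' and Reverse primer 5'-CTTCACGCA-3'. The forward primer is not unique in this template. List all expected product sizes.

The forward primer AAGGAATT matches the top strand at positions 18–25, 77–84, 106–113.
The reverse primer's reverse complement is TGCGTGAAG, matching at positions 140–148.
Each forward site pairs with the reverse site to give a product ending at position 148: sizes 131, 72, 43 bp.

131 bp, 72 bp, 43 bp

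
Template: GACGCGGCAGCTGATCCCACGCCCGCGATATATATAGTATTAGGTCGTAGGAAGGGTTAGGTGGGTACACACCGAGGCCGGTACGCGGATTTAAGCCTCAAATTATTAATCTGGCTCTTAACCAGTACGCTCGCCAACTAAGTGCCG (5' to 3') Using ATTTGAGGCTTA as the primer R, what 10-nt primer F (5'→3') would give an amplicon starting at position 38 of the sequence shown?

The reverse primer's reverse complement TAAGCCTCAAAT matches the template at positions 92–103; the product starts at position 38.
The forward primer is identical to the top strand over positions 38–47: TATTAGGTCG.

5'-TATTAGGTCG-3'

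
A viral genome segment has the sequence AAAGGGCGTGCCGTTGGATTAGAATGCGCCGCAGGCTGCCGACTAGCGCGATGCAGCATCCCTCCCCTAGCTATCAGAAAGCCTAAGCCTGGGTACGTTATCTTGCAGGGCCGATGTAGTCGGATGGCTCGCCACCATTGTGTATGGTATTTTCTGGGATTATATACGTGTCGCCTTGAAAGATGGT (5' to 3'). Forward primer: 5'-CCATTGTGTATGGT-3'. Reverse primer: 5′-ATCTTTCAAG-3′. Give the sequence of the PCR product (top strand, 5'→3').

Forward primer CCATTGTGTATGGT is found on the top strand at positions 135–148.
The reverse primer's reverse complement is CTTGAAAGAT, which matches the template at positions 175–184.
The product is the template from position 135 through 184 (50 bp).

5'-CCATTGTGTATGGTATTTTCTGGGATTATATACGTGTCGCCTTGAAAGAT-3'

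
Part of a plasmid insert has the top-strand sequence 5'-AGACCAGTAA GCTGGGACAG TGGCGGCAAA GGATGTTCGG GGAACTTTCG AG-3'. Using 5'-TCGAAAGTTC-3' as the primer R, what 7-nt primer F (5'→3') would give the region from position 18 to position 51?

The reverse primer's reverse complement GAACTTTCGA matches the template at positions 42–51; the product starts at position 18.
The forward primer is identical to the top strand over positions 18–24: CAGTGGC.

5'-CAGTGGC-3'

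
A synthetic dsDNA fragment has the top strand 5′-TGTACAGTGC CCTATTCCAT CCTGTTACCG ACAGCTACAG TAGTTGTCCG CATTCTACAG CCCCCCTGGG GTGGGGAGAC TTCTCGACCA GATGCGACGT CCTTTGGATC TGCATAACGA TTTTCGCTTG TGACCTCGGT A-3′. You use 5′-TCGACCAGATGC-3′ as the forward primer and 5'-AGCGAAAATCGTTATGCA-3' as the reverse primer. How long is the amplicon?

45 bp

Scanning the template, TCGACCAGATGC occurs at positions 84–95; this primer anneals to the bottom strand there with its 3' end pointing downstream.
Reverse complement of the reverse primer: TGCATAACGATTTTCGCT. This occurs on the top strand at positions 111–128.
Product length = (reverse-primer end) − (forward-primer start) + 1 = 128 − 84 + 1 = 45 bp.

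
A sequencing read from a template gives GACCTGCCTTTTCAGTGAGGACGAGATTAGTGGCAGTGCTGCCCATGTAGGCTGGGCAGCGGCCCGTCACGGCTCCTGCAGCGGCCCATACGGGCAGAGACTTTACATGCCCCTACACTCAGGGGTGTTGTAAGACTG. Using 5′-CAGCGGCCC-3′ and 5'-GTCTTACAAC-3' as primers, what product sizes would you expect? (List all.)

The forward primer CAGCGGCCC matches the top strand at positions 57–65, 79–87.
The reverse primer's reverse complement is GTTGTAAGAC, matching at positions 127–136.
Each forward site pairs with the reverse site to give a product ending at position 136: sizes 80, 58 bp.

80 bp, 58 bp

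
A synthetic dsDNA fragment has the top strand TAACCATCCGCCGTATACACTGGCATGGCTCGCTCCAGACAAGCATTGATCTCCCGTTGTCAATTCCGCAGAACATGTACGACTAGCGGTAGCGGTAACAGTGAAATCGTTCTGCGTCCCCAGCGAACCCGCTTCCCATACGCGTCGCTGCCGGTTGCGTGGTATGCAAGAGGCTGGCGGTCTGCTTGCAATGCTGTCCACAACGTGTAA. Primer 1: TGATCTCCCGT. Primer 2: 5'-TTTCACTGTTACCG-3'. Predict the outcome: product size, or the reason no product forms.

Yes — a 60 bp product.

Primer 1 (TGATCTCCCGT) matches the top strand at positions 47–57; it acts as a forward primer.
Primer 2's reverse complement is CGGTAACAGTGAAA, matching the top strand at positions 93–106; it acts as a reverse primer.
The 3' ends face each other across positions 47–106, giving a 60 bp product.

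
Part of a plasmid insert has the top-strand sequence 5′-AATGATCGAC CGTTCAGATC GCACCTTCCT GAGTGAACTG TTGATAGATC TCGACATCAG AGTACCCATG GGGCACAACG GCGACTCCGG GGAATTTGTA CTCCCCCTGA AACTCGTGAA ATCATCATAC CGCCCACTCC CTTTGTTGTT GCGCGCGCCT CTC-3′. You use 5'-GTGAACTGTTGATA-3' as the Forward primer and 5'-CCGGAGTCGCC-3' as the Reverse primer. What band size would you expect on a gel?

Scanning the template, GTGAACTGTTGATA occurs at positions 33–46; this primer anneals to the bottom strand there with its 3' end pointing downstream.
The reverse primer's reverse complement is GGCGACTCCGG, which matches the template at positions 80–90.
The product runs from position 33 to position 90, so its length is 90 − 33 + 1 = 58 bp.

58 bp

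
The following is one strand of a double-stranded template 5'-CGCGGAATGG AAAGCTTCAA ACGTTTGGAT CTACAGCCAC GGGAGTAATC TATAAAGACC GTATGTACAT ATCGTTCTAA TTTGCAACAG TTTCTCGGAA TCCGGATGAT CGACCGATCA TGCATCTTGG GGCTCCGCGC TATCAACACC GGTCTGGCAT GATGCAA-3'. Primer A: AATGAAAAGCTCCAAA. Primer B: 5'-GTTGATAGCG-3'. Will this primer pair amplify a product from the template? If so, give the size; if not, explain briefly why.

No product — primer A has no binding site in the template.

Primer A (AATGAAAAGCTCCAAA) does not match the top strand, and its reverse complement TTTGGAGCTTTTCATT does not match either.
With no annealing site for primer A, no amplification occurs.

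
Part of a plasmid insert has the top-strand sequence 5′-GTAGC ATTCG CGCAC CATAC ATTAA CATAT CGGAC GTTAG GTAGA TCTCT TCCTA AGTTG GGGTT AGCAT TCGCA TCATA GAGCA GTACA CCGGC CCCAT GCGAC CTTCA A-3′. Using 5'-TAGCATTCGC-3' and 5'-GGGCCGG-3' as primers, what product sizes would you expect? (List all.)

The forward primer TAGCATTCGC matches the top strand at positions 2–11, 65–74.
The reverse primer's reverse complement is CCGGCCC, matching at positions 91–97.
Each forward site pairs with the reverse site to give a product ending at position 97: sizes 96, 33 bp.

96 bp, 33 bp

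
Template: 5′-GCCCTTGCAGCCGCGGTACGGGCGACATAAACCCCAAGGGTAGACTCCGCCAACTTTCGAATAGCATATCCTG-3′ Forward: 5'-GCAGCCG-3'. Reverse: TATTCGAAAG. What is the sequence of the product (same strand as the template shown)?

5'-GCAGCCGCGGTACGGGCGACATAAACCCCAAGGGTAGACTCCGCCAACTTTCGAATA-3'

Scanning the template, GCAGCCG occurs at positions 7–13; this primer anneals to the bottom strand there with its 3' end pointing downstream.
Reverse complement of the reverse primer: CTTTCGAATA. This occurs on the top strand at positions 54–63.
The product is the template from position 7 through 63 (57 bp).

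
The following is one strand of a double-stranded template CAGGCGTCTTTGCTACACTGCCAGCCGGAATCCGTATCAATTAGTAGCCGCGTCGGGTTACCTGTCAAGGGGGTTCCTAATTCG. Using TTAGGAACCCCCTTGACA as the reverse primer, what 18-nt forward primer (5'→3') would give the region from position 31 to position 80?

The reverse primer's reverse complement TGTCAAGGGGGTTCCTAA matches the template at positions 63–80; the product starts at position 31.
The forward primer is identical to the top strand over positions 31–48: TCCGTATCAATTAGTAGC.

5'-TCCGTATCAATTAGTAGC-3'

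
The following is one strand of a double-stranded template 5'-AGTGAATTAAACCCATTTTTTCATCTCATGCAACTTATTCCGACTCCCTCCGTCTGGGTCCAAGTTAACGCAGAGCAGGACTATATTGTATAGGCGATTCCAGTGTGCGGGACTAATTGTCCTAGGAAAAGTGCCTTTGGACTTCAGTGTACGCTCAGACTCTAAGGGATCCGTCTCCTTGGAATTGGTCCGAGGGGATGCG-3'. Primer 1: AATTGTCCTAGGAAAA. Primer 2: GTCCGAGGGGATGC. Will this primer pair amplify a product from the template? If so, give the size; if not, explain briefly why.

No product — both primers anneal to the same strand and extend in the same direction.

Primer 1 (AATTGTCCTAGGAAAA) matches the top strand at positions 115–130 (3' end points downstream).
Primer 2 (GTCCGAGGGGATGC) also matches the top strand directly, at positions 188–201 — its reverse complement GCATCCCCTCGGAC is not present.
Both primers anneal to the bottom strand with 3' ends pointing the same way, so neither can prime synthesis back toward the other.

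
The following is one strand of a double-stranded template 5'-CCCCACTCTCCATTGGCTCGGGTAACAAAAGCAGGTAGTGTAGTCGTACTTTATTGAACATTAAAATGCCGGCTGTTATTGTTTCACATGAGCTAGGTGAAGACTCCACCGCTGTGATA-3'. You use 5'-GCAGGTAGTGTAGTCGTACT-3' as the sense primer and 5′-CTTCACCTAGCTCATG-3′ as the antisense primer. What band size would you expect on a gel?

72 bp

Scanning the template, GCAGGTAGTGTAGTCGTACT occurs at positions 31–50; this primer anneals to the bottom strand there with its 3' end pointing downstream.
Reverse complement of the reverse primer: CATGAGCTAGGTGAAG. This occurs on the top strand at positions 87–102.
Amplicon spans positions 31–102: 72 bp.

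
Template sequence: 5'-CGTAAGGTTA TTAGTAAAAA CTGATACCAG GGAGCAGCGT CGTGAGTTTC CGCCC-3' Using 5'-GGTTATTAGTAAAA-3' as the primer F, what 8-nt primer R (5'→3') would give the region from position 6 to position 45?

5'-TCACGACG-3'

The product's 3' end on the top strand is position 45.
The reverse primer anneals to the top strand over positions 38–45, i.e. to CGTCGTGA.
Its sequence written 5'→3' is the reverse complement: TCACGACG.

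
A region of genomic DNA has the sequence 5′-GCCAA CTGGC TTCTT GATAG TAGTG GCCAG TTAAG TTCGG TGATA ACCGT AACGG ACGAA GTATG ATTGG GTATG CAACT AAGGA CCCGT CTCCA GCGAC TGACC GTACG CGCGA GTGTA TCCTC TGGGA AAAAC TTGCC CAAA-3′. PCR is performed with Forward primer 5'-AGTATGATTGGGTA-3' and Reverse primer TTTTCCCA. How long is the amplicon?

74 bp

The forward primer matches the template at positions 60–73.
Reverse complement of the reverse primer: TGGGAAAA. This occurs on the top strand at positions 126–133.
Product length = (reverse-primer end) − (forward-primer start) + 1 = 133 − 60 + 1 = 74 bp.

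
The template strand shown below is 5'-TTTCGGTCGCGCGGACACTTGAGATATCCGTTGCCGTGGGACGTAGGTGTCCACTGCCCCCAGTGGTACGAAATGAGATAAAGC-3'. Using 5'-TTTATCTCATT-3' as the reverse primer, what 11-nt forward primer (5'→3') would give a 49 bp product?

5'-CCGTGGGACGT-3'

The reverse primer's reverse complement AATGAGATAAA matches the template at positions 72–82, so the product ends at position 82.
A 49 bp product then starts at position 82 − 49 + 1 = 34.
The forward primer is identical to the top strand there: CCGTGGGACGT.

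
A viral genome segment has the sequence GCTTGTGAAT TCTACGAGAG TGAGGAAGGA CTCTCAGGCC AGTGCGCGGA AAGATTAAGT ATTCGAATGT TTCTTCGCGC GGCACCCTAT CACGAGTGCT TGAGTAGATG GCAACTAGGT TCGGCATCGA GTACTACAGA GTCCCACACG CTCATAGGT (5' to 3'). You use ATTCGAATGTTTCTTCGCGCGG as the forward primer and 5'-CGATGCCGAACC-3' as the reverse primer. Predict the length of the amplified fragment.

Scanning the template, ATTCGAATGTTTCTTCGCGCGG occurs at positions 61–82; this primer anneals to the bottom strand there with its 3' end pointing downstream.
Taking the reverse complement of CGATGCCGAACC gives GGTTCGGCATCG, found at positions 118–129 on the template; the primer anneals here to the top strand with its 3' end pointing upstream.
Amplicon spans positions 61–129: 69 bp.

69 bp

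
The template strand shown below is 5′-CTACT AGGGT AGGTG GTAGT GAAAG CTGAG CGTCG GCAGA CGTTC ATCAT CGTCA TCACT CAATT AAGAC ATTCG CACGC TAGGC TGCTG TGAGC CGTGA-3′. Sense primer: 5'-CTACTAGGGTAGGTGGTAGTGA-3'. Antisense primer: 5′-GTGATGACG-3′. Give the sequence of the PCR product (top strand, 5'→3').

5'-CTACTAGGGTAGGTGGTAGTGAAAGCTGAGCGTCGGCAGACGTTCATCATCGTCATCAC-3'

The forward primer matches the template at positions 1–22.
Reverse complement of the reverse primer: CGTCATCAC. This occurs on the top strand at positions 51–59.
The product is the template from position 1 through 59 (59 bp).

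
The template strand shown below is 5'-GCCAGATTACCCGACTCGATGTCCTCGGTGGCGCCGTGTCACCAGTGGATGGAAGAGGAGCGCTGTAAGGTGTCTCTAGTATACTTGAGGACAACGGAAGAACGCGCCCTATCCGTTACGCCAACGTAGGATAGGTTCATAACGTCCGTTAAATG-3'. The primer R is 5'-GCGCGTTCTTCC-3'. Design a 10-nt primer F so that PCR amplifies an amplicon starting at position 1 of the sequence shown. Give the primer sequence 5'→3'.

The reverse primer's reverse complement GGAAGAACGCGC matches the template at positions 96–107; the product starts at position 1.
The forward primer is identical to the top strand over positions 1–10: GCCAGATTAC.

5'-GCCAGATTAC-3'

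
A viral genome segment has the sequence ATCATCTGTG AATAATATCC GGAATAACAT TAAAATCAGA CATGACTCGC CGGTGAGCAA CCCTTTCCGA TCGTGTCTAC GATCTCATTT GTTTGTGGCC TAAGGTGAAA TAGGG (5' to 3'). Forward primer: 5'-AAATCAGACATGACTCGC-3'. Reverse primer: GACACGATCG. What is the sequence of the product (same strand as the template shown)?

Forward primer AAATCAGACATGACTCGC is found on the top strand at positions 33–50.
The reverse primer's reverse complement is CGATCGTGTC, which matches the template at positions 68–77.
The product is the template from position 33 through 77 (45 bp).

5'-AAATCAGACATGACTCGCCGGTGAGCAACCCTTTCCGATCGTGTC-3'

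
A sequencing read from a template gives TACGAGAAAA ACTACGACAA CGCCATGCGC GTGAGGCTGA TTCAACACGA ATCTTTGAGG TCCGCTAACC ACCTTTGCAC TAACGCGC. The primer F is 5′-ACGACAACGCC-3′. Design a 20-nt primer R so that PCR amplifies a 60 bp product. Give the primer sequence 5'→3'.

5'-GGTGGTTAGCGGACCTCAAA-3'

The forward primer binds at positions 14–24, so a 60 bp product ends at position 14 + 60 − 1 = 73.
The reverse primer anneals to the top strand over positions 54–73, i.e. to TTTGAGGTCCGCTAACCACC.
Its sequence written 5'→3' is the reverse complement: GGTGGTTAGCGGACCTCAAA.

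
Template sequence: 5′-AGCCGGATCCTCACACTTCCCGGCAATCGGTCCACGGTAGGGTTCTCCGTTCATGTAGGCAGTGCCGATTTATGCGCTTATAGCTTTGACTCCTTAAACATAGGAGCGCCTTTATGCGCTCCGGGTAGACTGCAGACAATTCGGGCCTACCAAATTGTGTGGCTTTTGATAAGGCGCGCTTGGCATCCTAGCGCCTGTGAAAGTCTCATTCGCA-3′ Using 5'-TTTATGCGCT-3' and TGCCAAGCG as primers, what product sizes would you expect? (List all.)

117 bp, 75 bp

The forward primer TTTATGCGCT matches the top strand at positions 69–78, 111–120.
The reverse primer's reverse complement is CGCTTGGCA, matching at positions 177–185.
Each forward site pairs with the reverse site to give a product ending at position 185: sizes 117, 75 bp.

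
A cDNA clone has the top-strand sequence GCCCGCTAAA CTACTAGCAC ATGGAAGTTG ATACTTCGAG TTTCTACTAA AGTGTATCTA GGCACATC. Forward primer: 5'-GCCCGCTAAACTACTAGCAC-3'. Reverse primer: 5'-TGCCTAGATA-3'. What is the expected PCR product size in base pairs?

64 bp

Forward primer GCCCGCTAAACTACTAGCAC is found on the top strand at positions 1–20.
Taking the reverse complement of TGCCTAGATA gives TATCTAGGCA, found at positions 55–64 on the template; the primer anneals here to the top strand with its 3' end pointing upstream.
Product length = (reverse-primer end) − (forward-primer start) + 1 = 64 − 1 + 1 = 64 bp.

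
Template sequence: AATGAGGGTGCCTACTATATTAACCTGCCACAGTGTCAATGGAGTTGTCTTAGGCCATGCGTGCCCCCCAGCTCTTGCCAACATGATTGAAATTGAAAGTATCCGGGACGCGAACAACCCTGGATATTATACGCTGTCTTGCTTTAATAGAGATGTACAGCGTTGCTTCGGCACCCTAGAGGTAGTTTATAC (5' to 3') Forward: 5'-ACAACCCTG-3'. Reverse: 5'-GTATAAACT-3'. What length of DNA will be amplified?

79 bp

Scanning the template, ACAACCCTG occurs at positions 114–122; this primer anneals to the bottom strand there with its 3' end pointing downstream.
Taking the reverse complement of GTATAAACT gives AGTTTATAC, found at positions 184–192 on the template; the primer anneals here to the top strand with its 3' end pointing upstream.
Product length = (reverse-primer end) − (forward-primer start) + 1 = 192 − 114 + 1 = 79 bp.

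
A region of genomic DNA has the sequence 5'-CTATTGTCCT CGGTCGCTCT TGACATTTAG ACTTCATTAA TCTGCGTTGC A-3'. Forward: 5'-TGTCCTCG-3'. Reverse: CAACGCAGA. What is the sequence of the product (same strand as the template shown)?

The forward primer matches the template at positions 5–12.
Reverse complement of the reverse primer: TCTGCGTTG. This occurs on the top strand at positions 41–49.
The product is the template from position 5 through 49 (45 bp).

5'-TGTCCTCGGTCGCTCTTGACATTTAGACTTCATTAATCTGCGTTG-3'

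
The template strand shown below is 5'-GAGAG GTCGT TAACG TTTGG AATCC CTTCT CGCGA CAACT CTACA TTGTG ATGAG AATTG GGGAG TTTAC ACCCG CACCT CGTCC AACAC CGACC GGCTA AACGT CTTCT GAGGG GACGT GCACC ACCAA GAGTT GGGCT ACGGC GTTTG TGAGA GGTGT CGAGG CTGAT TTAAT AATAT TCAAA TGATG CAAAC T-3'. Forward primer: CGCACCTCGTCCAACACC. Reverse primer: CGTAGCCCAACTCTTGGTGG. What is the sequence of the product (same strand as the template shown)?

5'-CGCACCTCGTCCAACACCGACCGGCTAAACGTCTTCTGAGGGGACGTGCACCACCAAGAGTTGGGCTACG-3'

Scanning the template, CGCACCTCGTCCAACACC occurs at positions 74–91; this primer anneals to the bottom strand there with its 3' end pointing downstream.
Taking the reverse complement of CGTAGCCCAACTCTTGGTGG gives CCACCAAGAGTTGGGCTACG, found at positions 124–143 on the template; the primer anneals here to the top strand with its 3' end pointing upstream.
The product is the template from position 74 through 143 (70 bp).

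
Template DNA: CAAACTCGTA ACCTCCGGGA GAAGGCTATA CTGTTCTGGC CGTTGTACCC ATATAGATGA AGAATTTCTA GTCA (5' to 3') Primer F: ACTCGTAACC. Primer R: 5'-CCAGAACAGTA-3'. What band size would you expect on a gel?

36 bp

The forward primer matches the template at positions 4–13.
Taking the reverse complement of CCAGAACAGTA gives TACTGTTCTGG, found at positions 29–39 on the template; the primer anneals here to the top strand with its 3' end pointing upstream.
Amplicon spans positions 4–39: 36 bp.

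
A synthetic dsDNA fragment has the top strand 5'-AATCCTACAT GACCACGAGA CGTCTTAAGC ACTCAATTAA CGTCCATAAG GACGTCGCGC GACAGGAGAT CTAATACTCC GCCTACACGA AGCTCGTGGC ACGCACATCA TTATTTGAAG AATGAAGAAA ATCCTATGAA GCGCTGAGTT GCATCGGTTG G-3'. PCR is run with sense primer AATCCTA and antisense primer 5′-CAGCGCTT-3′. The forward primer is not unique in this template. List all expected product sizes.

The forward primer AATCCTA matches the top strand at positions 1–7, 130–136.
The reverse primer's reverse complement is AAGCGCTG, matching at positions 139–146.
Each forward site pairs with the reverse site to give a product ending at position 146: sizes 146, 17 bp.

146 bp, 17 bp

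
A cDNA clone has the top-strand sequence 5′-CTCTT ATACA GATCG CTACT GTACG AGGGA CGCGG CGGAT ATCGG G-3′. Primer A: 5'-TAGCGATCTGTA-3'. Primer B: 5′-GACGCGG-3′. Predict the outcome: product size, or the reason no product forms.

Primer A (TAGCGATCTGTA) has reverse complement TACAGATCGCTA, which matches the top strand at positions 7–18; primer A anneals to the top strand there with its 3' end pointing upstream toward position 7.
Primer B (GACGCGG) matches the top strand directly at positions 29–35; it anneals to the bottom strand with its 3' end pointing downstream toward position 35.
The 3' ends diverge (primer A extends toward position 1, primer B toward position 46), so the primers never converge on a shared product.

No product — the primers' 3' ends point away from each other.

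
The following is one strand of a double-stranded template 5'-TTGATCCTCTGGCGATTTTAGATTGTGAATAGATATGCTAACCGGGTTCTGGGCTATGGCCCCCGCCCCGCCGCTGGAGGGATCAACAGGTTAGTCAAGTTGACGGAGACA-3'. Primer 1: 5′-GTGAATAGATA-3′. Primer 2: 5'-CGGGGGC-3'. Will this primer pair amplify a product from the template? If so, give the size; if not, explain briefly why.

Yes — a 41 bp product.

Primer 1 (GTGAATAGATA) matches the top strand at positions 25–35; it acts as a forward primer.
Primer 2's reverse complement is GCCCCCG, matching the top strand at positions 59–65; it acts as a reverse primer.
The 3' ends face each other across positions 25–65, giving a 41 bp product.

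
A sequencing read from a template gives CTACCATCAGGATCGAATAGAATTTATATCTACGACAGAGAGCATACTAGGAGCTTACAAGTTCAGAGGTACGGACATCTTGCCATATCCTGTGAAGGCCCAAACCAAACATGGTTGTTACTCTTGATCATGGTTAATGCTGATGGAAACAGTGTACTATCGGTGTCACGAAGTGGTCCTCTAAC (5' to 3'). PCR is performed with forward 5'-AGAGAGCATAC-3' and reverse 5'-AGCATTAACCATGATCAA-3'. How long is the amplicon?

The forward primer matches the template at positions 37–47.
Taking the reverse complement of AGCATTAACCATGATCAA gives TTGATCATGGTTAATGCT, found at positions 124–141 on the template; the primer anneals here to the top strand with its 3' end pointing upstream.
The product runs from position 37 to position 141, so its length is 141 − 37 + 1 = 105 bp.

105 bp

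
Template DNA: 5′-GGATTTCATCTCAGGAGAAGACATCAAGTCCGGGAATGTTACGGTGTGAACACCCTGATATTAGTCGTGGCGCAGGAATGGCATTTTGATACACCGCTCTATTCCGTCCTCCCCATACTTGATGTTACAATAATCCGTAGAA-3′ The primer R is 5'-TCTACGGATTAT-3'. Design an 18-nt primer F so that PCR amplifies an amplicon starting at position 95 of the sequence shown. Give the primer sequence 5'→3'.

The reverse primer's reverse complement ATAATCCGTAGA matches the template at positions 130–141; the product starts at position 95.
The forward primer is identical to the top strand over positions 95–112: CGCTCTATTCCGTCCTCC.

5'-CGCTCTATTCCGTCCTCC-3'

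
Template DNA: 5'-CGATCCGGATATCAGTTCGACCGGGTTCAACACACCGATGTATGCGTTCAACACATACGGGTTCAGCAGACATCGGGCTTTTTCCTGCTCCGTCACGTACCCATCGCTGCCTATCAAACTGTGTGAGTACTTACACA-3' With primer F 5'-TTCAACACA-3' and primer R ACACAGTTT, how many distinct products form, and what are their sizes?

Two products: 99 bp, 78 bp

The forward primer TTCAACACA matches the top strand at positions 26–34, 47–55.
The reverse primer's reverse complement is AAACTGTGT, matching at positions 116–124.
Each forward site pairs with the reverse site to give a product ending at position 124: sizes 99, 78 bp.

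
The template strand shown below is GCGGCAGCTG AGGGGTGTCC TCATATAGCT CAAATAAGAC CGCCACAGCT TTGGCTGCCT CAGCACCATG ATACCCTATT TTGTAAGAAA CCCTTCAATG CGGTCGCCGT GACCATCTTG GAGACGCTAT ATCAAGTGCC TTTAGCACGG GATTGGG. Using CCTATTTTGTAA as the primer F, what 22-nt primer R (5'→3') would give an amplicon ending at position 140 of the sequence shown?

The forward primer binds at positions 75–86; the product's 3' end on the top strand is position 140.
The reverse primer anneals to the top strand over positions 119–140, i.e. to TGGAGACGCTATATCAAGTGCC.
Its sequence written 5'→3' is the reverse complement: GGCACTTGATATAGCGTCTCCA.

5'-GGCACTTGATATAGCGTCTCCA-3'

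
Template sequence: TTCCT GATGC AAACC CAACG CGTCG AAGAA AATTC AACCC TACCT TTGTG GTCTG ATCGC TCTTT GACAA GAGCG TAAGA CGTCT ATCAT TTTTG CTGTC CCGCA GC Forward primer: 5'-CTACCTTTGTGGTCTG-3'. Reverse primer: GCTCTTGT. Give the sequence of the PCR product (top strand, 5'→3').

Scanning the template, CTACCTTTGTGGTCTG occurs at positions 40–55; this primer anneals to the bottom strand there with its 3' end pointing downstream.
Taking the reverse complement of GCTCTTGT gives ACAAGAGC, found at positions 67–74 on the template; the primer anneals here to the top strand with its 3' end pointing upstream.
The product is the template from position 40 through 74 (35 bp).

5'-CTACCTTTGTGGTCTGATCGCTCTTTGACAAGAGC-3'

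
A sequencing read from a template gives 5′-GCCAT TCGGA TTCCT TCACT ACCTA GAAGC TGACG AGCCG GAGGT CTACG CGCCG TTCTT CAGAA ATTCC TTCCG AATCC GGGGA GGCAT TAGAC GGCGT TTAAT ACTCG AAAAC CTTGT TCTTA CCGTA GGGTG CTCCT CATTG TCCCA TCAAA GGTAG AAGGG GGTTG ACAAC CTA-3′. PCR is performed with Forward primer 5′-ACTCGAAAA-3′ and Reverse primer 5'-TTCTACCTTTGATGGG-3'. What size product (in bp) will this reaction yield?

Scanning the template, ACTCGAAAA occurs at positions 106–114; this primer anneals to the bottom strand there with its 3' end pointing downstream.
Taking the reverse complement of TTCTACCTTTGATGGG gives CCCATCAAAGGTAGAA, found at positions 147–162 on the template; the primer anneals here to the top strand with its 3' end pointing upstream.
Amplicon spans positions 106–162: 57 bp.

57 bp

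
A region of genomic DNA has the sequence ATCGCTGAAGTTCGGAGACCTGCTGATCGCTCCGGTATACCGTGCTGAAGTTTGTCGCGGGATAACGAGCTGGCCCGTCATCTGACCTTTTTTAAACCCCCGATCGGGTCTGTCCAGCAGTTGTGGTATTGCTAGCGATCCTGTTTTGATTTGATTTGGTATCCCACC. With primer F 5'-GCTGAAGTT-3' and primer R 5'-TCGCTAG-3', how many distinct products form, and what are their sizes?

Two products: 135 bp, 95 bp

The forward primer GCTGAAGTT matches the top strand at positions 4–12, 44–52.
The reverse primer's reverse complement is CTAGCGA, matching at positions 132–138.
Each forward site pairs with the reverse site to give a product ending at position 138: sizes 135, 95 bp.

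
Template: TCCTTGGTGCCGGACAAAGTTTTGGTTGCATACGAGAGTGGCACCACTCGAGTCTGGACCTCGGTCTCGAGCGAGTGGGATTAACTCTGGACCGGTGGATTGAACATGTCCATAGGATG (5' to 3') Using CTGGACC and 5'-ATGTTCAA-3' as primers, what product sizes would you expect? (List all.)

54 bp, 21 bp

The forward primer CTGGACC matches the top strand at positions 54–60, 87–93.
The reverse primer's reverse complement is TTGAACAT, matching at positions 100–107.
Each forward site pairs with the reverse site to give a product ending at position 107: sizes 54, 21 bp.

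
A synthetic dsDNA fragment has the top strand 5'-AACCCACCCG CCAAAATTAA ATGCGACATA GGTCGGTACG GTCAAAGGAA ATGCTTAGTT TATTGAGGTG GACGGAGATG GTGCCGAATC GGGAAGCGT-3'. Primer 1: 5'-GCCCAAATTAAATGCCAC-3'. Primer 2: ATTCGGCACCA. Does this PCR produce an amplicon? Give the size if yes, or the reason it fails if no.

Primer 1 (GCCCAAATTAAATGCCAC) does not match the top strand, and its reverse complement GTGGCATTTAATTTGGGC does not match either.
With no annealing site for primer 1, no amplification occurs.

No product — primer 1 has no binding site in the template.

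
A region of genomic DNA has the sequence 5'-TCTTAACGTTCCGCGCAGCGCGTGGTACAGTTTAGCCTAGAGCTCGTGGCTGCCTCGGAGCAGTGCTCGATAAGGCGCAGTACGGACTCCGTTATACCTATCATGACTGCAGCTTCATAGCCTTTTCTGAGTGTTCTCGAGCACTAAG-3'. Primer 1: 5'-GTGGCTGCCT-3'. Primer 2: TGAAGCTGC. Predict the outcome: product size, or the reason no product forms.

Yes — a 72 bp product.

Primer 1 (GTGGCTGCCT) matches the top strand at positions 46–55; it acts as a forward primer.
Primer 2's reverse complement is GCAGCTTCA, matching the top strand at positions 109–117; it acts as a reverse primer.
The 3' ends face each other across positions 46–117, giving a 72 bp product.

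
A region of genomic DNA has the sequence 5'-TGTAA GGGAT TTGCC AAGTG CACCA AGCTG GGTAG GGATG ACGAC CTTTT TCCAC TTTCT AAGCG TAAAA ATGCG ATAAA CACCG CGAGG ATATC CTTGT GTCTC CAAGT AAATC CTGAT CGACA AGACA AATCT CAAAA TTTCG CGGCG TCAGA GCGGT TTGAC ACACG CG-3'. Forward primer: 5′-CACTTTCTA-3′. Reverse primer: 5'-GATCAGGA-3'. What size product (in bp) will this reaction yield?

69 bp

The forward primer matches the template at positions 53–61.
Reverse complement of the reverse primer: TCCTGATC. This occurs on the top strand at positions 114–121.
The product runs from position 53 to position 121, so its length is 121 − 53 + 1 = 69 bp.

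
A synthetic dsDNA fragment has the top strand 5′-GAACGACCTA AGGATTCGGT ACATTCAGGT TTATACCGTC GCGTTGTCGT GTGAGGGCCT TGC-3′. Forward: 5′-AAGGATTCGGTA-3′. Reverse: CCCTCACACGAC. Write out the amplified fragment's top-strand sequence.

Forward primer AAGGATTCGGTA is found on the top strand at positions 10–21.
Reverse complement of the reverse primer: GTCGTGTGAGGG. This occurs on the top strand at positions 46–57.
The product is the template from position 10 through 57 (48 bp).

5'-AAGGATTCGGTACATTCAGGTTTATACCGTCGCGTTGTCGTGTGAGGG-3'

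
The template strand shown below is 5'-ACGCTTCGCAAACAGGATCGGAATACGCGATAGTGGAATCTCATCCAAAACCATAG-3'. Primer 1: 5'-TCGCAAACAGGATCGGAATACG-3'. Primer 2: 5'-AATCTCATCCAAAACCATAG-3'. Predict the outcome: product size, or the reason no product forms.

Primer 1 (TCGCAAACAGGATCGGAATACG) matches the top strand at positions 6–27 (3' end points downstream).
Primer 2 (AATCTCATCCAAAACCATAG) also matches the top strand directly, at positions 37–56 — its reverse complement CTATGGTTTTGGATGAGATT is not present.
Both primers anneal to the bottom strand with 3' ends pointing the same way, so neither can prime synthesis back toward the other.

No product — both primers anneal to the same strand and extend in the same direction.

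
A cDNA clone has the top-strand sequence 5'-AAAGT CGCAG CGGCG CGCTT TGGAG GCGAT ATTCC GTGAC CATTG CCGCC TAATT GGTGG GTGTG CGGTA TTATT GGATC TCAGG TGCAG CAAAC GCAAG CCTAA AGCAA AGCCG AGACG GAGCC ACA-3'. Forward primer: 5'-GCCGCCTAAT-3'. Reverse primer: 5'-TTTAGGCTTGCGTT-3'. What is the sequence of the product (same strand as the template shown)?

Scanning the template, GCCGCCTAAT occurs at positions 45–54; this primer anneals to the bottom strand there with its 3' end pointing downstream.
Reverse complement of the reverse primer: AACGCAAGCCTAAA. This occurs on the top strand at positions 93–106.
The product is the template from position 45 through 106 (62 bp).

5'-GCCGCCTAATTGGTGGGTGTGCGGTATTATTGGATCTCAGGTGCAGCAAACGCAAGCCTAAA-3'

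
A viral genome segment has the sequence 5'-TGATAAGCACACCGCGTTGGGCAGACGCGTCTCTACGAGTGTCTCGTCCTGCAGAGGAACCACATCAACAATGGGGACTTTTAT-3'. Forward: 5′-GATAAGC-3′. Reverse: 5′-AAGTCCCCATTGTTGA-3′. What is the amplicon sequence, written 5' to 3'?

5'-GATAAGCACACCGCGTTGGGCAGACGCGTCTCTACGAGTGTCTCGTCCTGCAGAGGAACCACATCAACAATGGGGACTT-3'

The forward primer matches the template at positions 2–8.
The reverse primer's reverse complement is TCAACAATGGGGACTT, which matches the template at positions 65–80.
The product is the template from position 2 through 80 (79 bp).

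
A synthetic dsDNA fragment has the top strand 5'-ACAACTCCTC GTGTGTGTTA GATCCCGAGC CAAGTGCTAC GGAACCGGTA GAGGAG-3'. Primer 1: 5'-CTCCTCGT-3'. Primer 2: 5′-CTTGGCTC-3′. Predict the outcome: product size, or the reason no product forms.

Yes — a 30 bp product.

Primer 1 (CTCCTCGT) matches the top strand at positions 5–12; it acts as a forward primer.
Primer 2's reverse complement is GAGCCAAG, matching the top strand at positions 27–34; it acts as a reverse primer.
The 3' ends face each other across positions 5–34, giving a 30 bp product.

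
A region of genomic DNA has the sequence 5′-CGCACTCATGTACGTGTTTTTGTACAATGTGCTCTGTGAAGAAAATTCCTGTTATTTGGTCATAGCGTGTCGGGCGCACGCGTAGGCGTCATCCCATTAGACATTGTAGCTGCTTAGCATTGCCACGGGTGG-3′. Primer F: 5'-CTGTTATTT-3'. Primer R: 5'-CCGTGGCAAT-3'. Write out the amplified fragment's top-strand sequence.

The forward primer matches the template at positions 49–57.
Taking the reverse complement of CCGTGGCAAT gives ATTGCCACGG, found at positions 119–128 on the template; the primer anneals here to the top strand with its 3' end pointing upstream.
The product is the template from position 49 through 128 (80 bp).

5'-CTGTTATTTGGTCATAGCGTGTCGGGCGCACGCGTAGGCGTCATCCCATTAGACATTGTAGCTGCTTAGCATTGCCACGG-3'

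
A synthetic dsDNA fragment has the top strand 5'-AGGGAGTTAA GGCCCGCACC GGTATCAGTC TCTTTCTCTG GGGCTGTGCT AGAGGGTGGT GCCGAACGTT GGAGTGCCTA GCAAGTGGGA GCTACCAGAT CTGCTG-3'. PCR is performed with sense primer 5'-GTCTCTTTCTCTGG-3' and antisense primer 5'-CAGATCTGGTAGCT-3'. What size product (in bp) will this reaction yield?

Scanning the template, GTCTCTTTCTCTGG occurs at positions 28–41; this primer anneals to the bottom strand there with its 3' end pointing downstream.
Taking the reverse complement of CAGATCTGGTAGCT gives AGCTACCAGATCTG, found at positions 90–103 on the template; the primer anneals here to the top strand with its 3' end pointing upstream.
Amplicon spans positions 28–103: 76 bp.

76 bp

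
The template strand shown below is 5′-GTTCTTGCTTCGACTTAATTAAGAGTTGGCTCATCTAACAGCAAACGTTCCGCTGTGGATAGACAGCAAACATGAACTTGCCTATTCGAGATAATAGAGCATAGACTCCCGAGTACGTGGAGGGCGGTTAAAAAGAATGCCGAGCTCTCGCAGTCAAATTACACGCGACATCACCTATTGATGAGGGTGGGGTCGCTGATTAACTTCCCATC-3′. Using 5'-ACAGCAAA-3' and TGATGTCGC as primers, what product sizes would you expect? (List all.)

The forward primer ACAGCAAA matches the top strand at positions 38–45, 63–70.
The reverse primer's reverse complement is GCGACATCA, matching at positions 165–173.
Each forward site pairs with the reverse site to give a product ending at position 173: sizes 136, 111 bp.

136 bp, 111 bp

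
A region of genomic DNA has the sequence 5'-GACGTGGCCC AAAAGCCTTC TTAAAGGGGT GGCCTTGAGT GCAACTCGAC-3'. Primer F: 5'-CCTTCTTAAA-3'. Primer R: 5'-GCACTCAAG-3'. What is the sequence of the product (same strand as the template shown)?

Forward primer CCTTCTTAAA is found on the top strand at positions 16–25.
Reverse complement of the reverse primer: CTTGAGTGC. This occurs on the top strand at positions 34–42.
The product is the template from position 16 through 42 (27 bp).

5'-CCTTCTTAAAGGGGTGGCCTTGAGTGC-3'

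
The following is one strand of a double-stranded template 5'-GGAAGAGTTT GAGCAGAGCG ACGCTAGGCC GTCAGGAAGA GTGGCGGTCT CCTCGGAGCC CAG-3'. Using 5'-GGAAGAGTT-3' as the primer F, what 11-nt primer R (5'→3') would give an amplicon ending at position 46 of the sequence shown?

5'-CGCCACTCTTC-3'

The forward primer binds at positions 1–9; the product's 3' end on the top strand is position 46.
The reverse primer anneals to the top strand over positions 36–46, i.e. to GAAGAGTGGCG.
Its sequence written 5'→3' is the reverse complement: CGCCACTCTTC.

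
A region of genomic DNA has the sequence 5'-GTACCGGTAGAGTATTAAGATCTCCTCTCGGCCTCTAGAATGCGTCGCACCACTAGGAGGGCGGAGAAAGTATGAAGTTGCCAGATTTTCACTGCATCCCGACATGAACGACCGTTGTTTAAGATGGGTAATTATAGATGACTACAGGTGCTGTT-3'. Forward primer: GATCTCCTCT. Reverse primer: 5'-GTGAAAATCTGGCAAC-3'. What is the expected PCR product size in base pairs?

74 bp

Forward primer GATCTCCTCT is found on the top strand at positions 19–28.
Reverse complement of the reverse primer: GTTGCCAGATTTTCAC. This occurs on the top strand at positions 77–92.
Amplicon spans positions 19–92: 74 bp.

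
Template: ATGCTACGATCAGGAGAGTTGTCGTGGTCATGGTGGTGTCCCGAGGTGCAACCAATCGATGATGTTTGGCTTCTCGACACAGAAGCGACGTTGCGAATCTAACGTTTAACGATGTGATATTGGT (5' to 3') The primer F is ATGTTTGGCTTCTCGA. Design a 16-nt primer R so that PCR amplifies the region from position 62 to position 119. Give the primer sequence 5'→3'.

5'-TATCACATCGTTAAAC-3'

The product's 3' end on the top strand is position 119.
The reverse primer anneals to the top strand over positions 104–119, i.e. to GTTTAACGATGTGATA.
Its sequence written 5'→3' is the reverse complement: TATCACATCGTTAAAC.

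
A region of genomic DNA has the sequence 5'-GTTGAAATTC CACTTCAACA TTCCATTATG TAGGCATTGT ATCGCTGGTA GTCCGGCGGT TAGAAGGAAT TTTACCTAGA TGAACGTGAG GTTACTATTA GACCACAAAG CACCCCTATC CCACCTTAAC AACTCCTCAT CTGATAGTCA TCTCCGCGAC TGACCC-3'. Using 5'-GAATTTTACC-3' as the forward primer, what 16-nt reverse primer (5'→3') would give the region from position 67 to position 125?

5'-GGTGGGATAGGGGTGC-3'

The product's 3' end on the top strand is position 125.
The reverse primer anneals to the top strand over positions 110–125, i.e. to GCACCCCTATCCCACC.
Its sequence written 5'→3' is the reverse complement: GGTGGGATAGGGGTGC.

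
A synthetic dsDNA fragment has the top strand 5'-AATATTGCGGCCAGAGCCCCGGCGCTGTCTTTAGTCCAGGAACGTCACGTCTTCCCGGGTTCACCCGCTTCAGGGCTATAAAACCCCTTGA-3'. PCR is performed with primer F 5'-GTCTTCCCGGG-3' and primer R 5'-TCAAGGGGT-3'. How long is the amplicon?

The forward primer matches the template at positions 49–59.
Reverse complement of the reverse primer: ACCCCTTGA. This occurs on the top strand at positions 83–91.
Product length = (reverse-primer end) − (forward-primer start) + 1 = 91 − 49 + 1 = 43 bp.

43 bp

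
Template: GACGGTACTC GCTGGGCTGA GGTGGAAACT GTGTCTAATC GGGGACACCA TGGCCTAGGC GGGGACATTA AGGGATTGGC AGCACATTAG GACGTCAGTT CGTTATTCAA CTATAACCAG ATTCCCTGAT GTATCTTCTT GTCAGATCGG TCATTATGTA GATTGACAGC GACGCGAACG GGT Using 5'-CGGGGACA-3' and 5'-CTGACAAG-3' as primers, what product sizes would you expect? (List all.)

106 bp, 86 bp

The forward primer CGGGGACA matches the top strand at positions 40–47, 60–67.
The reverse primer's reverse complement is CTTGTCAG, matching at positions 138–145.
Each forward site pairs with the reverse site to give a product ending at position 145: sizes 106, 86 bp.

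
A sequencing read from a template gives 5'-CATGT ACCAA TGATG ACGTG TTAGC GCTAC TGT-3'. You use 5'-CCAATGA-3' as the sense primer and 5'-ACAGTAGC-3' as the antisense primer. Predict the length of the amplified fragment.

27 bp

The forward primer matches the template at positions 7–13.
Reverse complement of the reverse primer: GCTACTGT. This occurs on the top strand at positions 26–33.
The product runs from position 7 to position 33, so its length is 33 − 7 + 1 = 27 bp.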